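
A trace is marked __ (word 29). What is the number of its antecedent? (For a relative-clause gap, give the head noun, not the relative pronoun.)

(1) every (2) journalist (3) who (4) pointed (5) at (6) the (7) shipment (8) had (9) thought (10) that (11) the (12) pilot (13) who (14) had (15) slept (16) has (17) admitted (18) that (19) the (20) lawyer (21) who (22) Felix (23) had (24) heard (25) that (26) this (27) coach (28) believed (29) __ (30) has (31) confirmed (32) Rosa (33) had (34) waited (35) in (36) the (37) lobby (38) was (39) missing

20

The gap at 29 is the subject of "confirmed", inside a relative clause.
The relative pronoun is "who" (word 21); it is bound by the head noun immediately before it.
Its filler is the head noun "lawyer", at word 20.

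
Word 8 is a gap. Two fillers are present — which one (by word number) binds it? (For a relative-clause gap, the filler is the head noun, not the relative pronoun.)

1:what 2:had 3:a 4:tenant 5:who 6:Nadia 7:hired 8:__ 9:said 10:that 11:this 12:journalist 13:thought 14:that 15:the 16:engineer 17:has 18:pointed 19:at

The marked gap is inside the relative clause, the direct object of "hired".
Its filler is the head noun "tenant" (via "who"), at word 4.
(The other dependency links word 1 to a gap after word 19.)

4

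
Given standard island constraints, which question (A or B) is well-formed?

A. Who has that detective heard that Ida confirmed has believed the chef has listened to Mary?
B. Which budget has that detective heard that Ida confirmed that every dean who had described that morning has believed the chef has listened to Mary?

A

In B, the wh-phrase is extracted from inside a complex-NP island (relative clause) (introduced by "who"), which blocks movement.
In A, the extraction path crosses only that-complement boundaries, which are transparent.
So A is grammatical.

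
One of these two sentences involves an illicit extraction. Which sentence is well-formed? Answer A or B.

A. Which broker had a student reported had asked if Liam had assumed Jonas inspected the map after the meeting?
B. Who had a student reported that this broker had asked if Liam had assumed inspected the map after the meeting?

In B, the wh-phrase is extracted from inside a wh-island (introduced by "if"), which blocks movement.
In A, the extraction path crosses only that-complement boundaries, which are transparent.
So A is grammatical.

A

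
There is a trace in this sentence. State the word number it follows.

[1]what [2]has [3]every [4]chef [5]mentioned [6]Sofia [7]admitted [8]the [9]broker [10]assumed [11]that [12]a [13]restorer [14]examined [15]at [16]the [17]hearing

The displaced element is "what" (word 1).
It is linked across 3 clause boundaries (Ø → Ø → that).
It functions as the direct object of "examined", so the gap sits immediately after word 14 ("examined").
Base order: Every chef has mentioned Sofia admitted the broker assumed that a restorer examined what at the hearing.

14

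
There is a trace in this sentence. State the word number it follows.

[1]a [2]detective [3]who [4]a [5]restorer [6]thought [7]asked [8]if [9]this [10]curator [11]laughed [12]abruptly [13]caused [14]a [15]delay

The displaced element is "a detective" (word 2).
It is linked across 1 clause boundary (Ø).
It functions as the subject of "asked", so the gap sits immediately after word 6 ("thought").
Base order: A restorer thought that a detective asked if this curator laughed abruptly.

6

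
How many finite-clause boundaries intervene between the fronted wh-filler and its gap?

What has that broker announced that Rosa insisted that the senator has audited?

2

"what" is extracted from the object of "audited".
Boundaries crossed, outermost first: [that], [that] — 2 in total.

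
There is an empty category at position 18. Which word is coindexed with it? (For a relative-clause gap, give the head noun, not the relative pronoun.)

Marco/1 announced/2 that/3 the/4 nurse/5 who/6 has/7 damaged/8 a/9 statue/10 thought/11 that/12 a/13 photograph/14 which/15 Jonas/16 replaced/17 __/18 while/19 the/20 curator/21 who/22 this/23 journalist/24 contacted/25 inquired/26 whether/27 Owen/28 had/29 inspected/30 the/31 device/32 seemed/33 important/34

14

The gap at 18 is the object of "replaced", inside a relative clause.
The relative pronoun is "which" (word 15); it is bound by the head noun immediately before it.
Its filler is the head noun "photograph", at word 14.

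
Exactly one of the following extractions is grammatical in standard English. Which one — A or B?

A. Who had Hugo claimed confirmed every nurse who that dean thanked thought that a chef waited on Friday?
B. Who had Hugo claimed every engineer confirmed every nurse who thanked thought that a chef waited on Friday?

A

In B, the wh-phrase is extracted from inside a complex-NP island (relative clause) (introduced by "who"), which blocks movement.
In A, the extraction path crosses only that-complement boundaries, which are transparent.
So A is grammatical.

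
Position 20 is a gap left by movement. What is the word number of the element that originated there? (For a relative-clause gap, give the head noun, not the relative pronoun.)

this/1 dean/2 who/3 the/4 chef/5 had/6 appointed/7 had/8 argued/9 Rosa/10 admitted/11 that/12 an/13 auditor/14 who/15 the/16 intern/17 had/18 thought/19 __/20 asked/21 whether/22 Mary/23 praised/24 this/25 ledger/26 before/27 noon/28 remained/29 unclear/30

14

The gap at 20 is the subject of "asked", inside a relative clause.
The relative pronoun is "who" (word 15); it is bound by the head noun immediately before it.
Its filler is the head noun "auditor", at word 14.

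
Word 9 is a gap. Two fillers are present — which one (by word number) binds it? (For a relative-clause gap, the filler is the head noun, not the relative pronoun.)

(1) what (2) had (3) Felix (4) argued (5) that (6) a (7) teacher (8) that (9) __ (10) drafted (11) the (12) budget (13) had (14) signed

7

The marked gap is inside the relative clause, the subject of "drafted".
Its filler is the head noun "teacher" (via "that"), at word 7.
(The other dependency links word 1 to a gap after word 14.)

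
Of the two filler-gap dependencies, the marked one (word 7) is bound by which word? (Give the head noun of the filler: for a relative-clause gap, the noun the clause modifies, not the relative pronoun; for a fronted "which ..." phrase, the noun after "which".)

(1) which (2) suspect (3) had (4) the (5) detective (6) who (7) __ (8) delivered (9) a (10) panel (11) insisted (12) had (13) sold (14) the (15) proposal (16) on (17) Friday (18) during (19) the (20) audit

5

The marked gap is inside the relative clause, the subject of "delivered".
Its filler is the head noun "detective" (via "who"), at word 5.
(The other dependency links word 2 to a gap after word 11.)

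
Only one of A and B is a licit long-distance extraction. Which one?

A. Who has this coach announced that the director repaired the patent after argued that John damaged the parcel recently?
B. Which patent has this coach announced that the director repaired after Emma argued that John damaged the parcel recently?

B

In A, the wh-phrase is extracted from inside an adjunct island (introduced by "after"), which blocks movement.
In B, the extraction path crosses only that-complement boundaries, which are transparent.
So B is grammatical.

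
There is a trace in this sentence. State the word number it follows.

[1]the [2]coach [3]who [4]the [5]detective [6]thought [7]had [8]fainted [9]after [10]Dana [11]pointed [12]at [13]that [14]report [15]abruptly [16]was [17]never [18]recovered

6

The displaced element is "the coach" (word 2).
It is linked across 1 clause boundary (Ø).
It functions as the subject of "fainted", so the gap sits immediately after word 6 ("thought").
Base order: The detective thought the coach had fainted after Dana pointed at that report abruptly.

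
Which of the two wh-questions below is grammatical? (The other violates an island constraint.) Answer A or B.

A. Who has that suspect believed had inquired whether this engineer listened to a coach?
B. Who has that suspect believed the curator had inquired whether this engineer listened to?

In B, the wh-phrase is extracted from inside a wh-island (introduced by "whether"), which blocks movement.
In A, the extraction path crosses only that-complement boundaries, which are transparent.
So A is grammatical.

A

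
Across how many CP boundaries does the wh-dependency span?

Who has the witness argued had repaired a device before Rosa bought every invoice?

"who" is extracted from the subject of "repaired".
Boundaries crossed, outermost first: [Ø] — 1 in total.

1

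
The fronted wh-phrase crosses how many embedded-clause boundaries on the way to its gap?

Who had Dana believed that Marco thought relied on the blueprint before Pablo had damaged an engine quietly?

"who" is extracted from the subject of "relied".
Boundaries crossed, outermost first: [that], [Ø] — 2 in total.

2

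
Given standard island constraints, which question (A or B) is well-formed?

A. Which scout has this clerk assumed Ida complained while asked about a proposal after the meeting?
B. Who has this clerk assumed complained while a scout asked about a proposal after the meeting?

B

In A, the wh-phrase is extracted from inside an adjunct island (introduced by "while"), which blocks movement.
In B, the extraction path crosses only that-complement boundaries, which are transparent.
So B is grammatical.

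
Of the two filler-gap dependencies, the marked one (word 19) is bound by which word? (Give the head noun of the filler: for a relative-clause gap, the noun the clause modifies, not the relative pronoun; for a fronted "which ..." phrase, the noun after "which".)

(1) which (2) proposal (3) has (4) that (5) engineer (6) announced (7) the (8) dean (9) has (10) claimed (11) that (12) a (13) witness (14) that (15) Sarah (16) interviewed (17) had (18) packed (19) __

2

The marked gap is the direct object of "packed".
Its filler is the fronted wh-phrase "which proposal", at word 2.
(The other dependency links word 13 to a gap after word 16.)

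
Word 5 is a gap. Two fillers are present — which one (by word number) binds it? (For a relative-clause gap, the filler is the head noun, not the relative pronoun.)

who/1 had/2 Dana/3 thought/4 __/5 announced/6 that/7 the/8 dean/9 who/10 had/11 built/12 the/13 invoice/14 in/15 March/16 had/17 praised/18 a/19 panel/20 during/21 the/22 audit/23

1

The marked gap is the subject of "announced".
Its filler is the fronted wh-phrase "who", at word 1.
(The other dependency links word 9 to a gap after word 10.)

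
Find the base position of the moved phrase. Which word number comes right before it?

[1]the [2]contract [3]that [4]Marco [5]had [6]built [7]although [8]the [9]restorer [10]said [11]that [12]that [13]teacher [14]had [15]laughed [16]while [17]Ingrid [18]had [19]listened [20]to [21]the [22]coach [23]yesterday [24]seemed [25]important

The displaced element is "the contract" (word 2).
It functions as the direct object of "built", so the gap sits immediately after word 6 ("built").
Base order: Marco had built the contract although the restorer said that that teacher had laughed while Ingrid had listened to the coach yesterday.

6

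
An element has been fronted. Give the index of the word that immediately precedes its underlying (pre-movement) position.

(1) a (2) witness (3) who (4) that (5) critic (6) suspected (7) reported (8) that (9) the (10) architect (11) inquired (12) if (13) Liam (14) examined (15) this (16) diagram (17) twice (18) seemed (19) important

The displaced element is "a witness" (word 2).
It is linked across 1 clause boundary (Ø).
It functions as the subject of "reported", so the gap sits immediately after word 6 ("suspected").
Base order: That critic suspected that a witness reported that the architect inquired if Liam examined this diagram twice.

6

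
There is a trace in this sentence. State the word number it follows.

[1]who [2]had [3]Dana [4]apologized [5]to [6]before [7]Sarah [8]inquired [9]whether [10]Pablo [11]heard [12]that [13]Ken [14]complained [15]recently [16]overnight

5

The displaced element is "who" (word 1).
It functions as the object of the preposition "to" of "apologized", so the gap sits immediately after word 5 ("to").
Base order: Dana had apologized to who before Sarah inquired whether Pablo heard that Ken complained recently overnight.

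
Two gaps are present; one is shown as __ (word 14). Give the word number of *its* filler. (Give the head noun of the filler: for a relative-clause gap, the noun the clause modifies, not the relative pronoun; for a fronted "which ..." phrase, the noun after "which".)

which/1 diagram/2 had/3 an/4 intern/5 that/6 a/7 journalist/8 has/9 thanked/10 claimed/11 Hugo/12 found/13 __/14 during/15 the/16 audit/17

2

The marked gap is the direct object of "found".
Its filler is the fronted wh-phrase "which diagram", at word 2.
(The other dependency links word 5 to a gap after word 10.)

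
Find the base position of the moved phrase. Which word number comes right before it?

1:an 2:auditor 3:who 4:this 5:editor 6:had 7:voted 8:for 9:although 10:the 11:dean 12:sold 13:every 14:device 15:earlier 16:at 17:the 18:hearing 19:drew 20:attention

8

The displaced element is "an auditor" (word 2).
It functions as the object of the preposition "for" of "voted", so the gap sits immediately after word 8 ("for").
Base order: This editor had voted for an auditor although the dean sold every device earlier at the hearing.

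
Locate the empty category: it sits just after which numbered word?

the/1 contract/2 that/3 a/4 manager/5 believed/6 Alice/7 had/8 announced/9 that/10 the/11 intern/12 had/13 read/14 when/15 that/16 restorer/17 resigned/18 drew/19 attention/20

14

The displaced element is "the contract" (word 2).
It is linked across 2 clause boundaries (Ø → that).
It functions as the direct object of "read", so the gap sits immediately after word 14 ("read").
Base order: A manager believed Alice had announced that the intern had read the contract when that restorer resigned.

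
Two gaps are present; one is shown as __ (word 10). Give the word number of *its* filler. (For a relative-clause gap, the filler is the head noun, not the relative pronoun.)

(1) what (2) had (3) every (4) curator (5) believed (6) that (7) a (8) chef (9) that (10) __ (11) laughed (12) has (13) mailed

The marked gap is inside the relative clause, the subject of "laughed".
Its filler is the head noun "chef" (via "that"), at word 8.
(The other dependency links word 1 to a gap after word 13.)

8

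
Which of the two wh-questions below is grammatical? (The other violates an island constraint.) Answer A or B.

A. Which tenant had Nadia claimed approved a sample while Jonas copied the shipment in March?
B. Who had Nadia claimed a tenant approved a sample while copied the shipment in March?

A

In B, the wh-phrase is extracted from inside an adjunct island (introduced by "while"), which blocks movement.
In A, the extraction path crosses only that-complement boundaries, which are transparent.
So A is grammatical.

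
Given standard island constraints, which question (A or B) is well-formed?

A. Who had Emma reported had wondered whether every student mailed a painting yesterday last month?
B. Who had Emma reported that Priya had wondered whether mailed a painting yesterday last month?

A

In B, the wh-phrase is extracted from inside a wh-island (introduced by "whether"), which blocks movement.
In A, the extraction path crosses only that-complement boundaries, which are transparent.
So A is grammatical.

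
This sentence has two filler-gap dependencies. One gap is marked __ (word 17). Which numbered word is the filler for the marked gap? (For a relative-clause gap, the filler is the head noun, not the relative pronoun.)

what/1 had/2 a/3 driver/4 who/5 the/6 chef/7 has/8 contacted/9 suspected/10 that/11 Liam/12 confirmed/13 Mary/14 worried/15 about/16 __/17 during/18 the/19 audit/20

1

The marked gap is the object of the preposition "about" of "worried".
Its filler is the fronted wh-phrase "what", at word 1.
(The other dependency links word 4 to a gap after word 9.)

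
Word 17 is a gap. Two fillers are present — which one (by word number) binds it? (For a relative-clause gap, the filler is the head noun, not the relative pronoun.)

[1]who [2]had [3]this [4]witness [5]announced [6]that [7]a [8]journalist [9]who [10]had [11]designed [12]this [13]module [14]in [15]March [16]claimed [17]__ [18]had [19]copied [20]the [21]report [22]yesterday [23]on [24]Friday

The marked gap is the subject of "copied".
Its filler is the fronted wh-phrase "who", at word 1.
(The other dependency links word 8 to a gap after word 9.)

1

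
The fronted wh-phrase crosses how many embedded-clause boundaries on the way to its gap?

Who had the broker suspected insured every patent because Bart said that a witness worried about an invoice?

"who" is extracted from the subject of "insured".
Boundaries crossed, outermost first: [Ø] — 1 in total.

1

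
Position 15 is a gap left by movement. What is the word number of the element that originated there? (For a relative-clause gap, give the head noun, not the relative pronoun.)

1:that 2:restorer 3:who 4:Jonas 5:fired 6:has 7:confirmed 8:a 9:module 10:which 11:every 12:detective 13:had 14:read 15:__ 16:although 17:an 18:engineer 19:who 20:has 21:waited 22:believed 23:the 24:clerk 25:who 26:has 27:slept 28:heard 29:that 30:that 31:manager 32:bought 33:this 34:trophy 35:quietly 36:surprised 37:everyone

The gap at 15 is the object of "read", inside a relative clause.
The relative pronoun is "which" (word 10); it is bound by the head noun immediately before it.
Its filler is the head noun "module", at word 9.

9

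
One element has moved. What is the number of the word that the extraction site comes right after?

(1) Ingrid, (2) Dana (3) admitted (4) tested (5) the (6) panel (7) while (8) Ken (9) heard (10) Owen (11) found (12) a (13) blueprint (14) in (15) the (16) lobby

The displaced element is "Ingrid" (word 1).
It is linked across 1 clause boundary (Ø).
It functions as the subject of "tested", so the gap sits immediately after word 3 ("admitted").
Base order: Dana admitted Ingrid tested the panel while Ken heard Owen found a blueprint in the lobby.

3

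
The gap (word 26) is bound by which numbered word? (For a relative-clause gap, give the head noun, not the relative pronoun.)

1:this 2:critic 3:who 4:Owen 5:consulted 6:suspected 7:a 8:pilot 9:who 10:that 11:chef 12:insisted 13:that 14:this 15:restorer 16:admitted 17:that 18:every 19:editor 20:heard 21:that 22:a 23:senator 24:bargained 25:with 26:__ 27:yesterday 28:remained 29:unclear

The gap at 26 is the prepositional object of "bargained", inside a relative clause.
The relative pronoun is "who" (word 9); it is bound by the head noun immediately before it.
Its filler is the head noun "pilot", at word 8.

8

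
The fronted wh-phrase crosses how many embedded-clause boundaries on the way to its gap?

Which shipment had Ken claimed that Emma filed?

1

"which shipment" is extracted from the object of "filed".
Boundaries crossed, outermost first: [that] — 1 in total.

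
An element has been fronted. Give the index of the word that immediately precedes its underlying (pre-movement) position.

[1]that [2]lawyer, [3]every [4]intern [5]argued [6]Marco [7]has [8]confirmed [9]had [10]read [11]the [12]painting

The displaced element is "that lawyer" (word 2).
It is linked across 2 clause boundaries (Ø → Ø).
It functions as the subject of "read", so the gap sits immediately after word 8 ("confirmed").
Base order: Every intern argued Marco has confirmed that that lawyer had read the painting.

8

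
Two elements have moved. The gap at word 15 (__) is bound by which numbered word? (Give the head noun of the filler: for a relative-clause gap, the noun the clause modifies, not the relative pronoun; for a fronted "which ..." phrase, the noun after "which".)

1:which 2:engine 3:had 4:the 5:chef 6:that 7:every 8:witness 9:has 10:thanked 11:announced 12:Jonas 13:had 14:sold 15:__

2

The marked gap is the direct object of "sold".
Its filler is the fronted wh-phrase "which engine", at word 2.
(The other dependency links word 5 to a gap after word 10.)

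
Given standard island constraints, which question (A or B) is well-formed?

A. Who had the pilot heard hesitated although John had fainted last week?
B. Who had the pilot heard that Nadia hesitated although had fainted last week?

A

In B, the wh-phrase is extracted from inside an adjunct island (introduced by "although"), which blocks movement.
In A, the extraction path crosses only that-complement boundaries, which are transparent.
So A is grammatical.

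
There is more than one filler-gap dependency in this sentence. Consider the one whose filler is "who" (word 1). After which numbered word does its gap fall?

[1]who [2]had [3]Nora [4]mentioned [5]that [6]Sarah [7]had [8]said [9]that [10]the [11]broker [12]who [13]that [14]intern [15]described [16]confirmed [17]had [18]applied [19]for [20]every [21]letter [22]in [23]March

16

The displaced element is "who" (word 1).
It is linked across 3 clause boundaries (that → that → Ø).
It functions as the subject of "applied", so the gap sits immediately after word 16 ("confirmed").
Base order: Nora had mentioned that Sarah had said that the broker who that intern described confirmed that who had applied for every letter in March.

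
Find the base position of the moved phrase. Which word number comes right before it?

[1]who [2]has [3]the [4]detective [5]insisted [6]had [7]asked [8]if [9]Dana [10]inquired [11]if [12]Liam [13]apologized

The displaced element is "who" (word 1).
It is linked across 1 clause boundary (Ø).
It functions as the subject of "asked", so the gap sits immediately after word 5 ("insisted").
Base order: The detective has insisted that who had asked if Dana inquired if Liam apologized.

5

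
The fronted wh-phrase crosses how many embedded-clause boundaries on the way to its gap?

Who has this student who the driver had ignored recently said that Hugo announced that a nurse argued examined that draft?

"who" is extracted from the subject of "examined".
Boundaries crossed, outermost first: [that], [that], [Ø] — 3 in total.

3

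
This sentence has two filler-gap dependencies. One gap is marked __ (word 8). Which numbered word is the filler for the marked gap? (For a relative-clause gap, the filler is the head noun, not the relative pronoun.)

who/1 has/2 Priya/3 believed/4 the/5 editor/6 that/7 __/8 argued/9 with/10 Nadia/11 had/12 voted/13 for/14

The marked gap is inside the relative clause, the subject of "argued".
Its filler is the head noun "editor" (via "that"), at word 6.
(The other dependency links word 1 to a gap after word 14.)

6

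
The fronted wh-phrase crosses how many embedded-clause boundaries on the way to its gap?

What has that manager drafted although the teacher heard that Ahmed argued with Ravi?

"what" originates inside the matrix clause — no clause boundary is crossed.

0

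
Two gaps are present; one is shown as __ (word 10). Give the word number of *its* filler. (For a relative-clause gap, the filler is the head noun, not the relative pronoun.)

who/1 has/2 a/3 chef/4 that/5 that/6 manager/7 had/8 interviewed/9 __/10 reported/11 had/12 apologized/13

The marked gap is inside the relative clause, the direct object of "interviewed".
Its filler is the head noun "chef" (via "that"), at word 4.
(The other dependency links word 1 to a gap after word 11.)

4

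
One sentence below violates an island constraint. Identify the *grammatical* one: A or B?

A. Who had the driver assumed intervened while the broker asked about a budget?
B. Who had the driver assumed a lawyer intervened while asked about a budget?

In B, the wh-phrase is extracted from inside an adjunct island (introduced by "while"), which blocks movement.
In A, the extraction path crosses only that-complement boundaries, which are transparent.
So A is grammatical.

A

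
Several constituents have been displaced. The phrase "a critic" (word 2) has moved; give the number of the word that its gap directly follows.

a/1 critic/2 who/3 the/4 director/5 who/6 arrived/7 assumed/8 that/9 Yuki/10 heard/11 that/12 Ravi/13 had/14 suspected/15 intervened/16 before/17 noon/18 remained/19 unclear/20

The displaced element is "a critic" (word 2).
It is linked across 3 clause boundaries (that → that → Ø).
It functions as the subject of "intervened", so the gap sits immediately after word 15 ("suspected").
Base order: The director who arrived assumed that Yuki heard that Ravi had suspected that a critic intervened before noon.

15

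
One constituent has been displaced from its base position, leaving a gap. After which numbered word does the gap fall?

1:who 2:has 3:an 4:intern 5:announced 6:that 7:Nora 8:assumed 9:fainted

8

The displaced element is "who" (word 1).
It is linked across 2 clause boundaries (that → Ø).
It functions as the subject of "fainted", so the gap sits immediately after word 8 ("assumed").
Base order: An intern has announced that Nora assumed that who fainted.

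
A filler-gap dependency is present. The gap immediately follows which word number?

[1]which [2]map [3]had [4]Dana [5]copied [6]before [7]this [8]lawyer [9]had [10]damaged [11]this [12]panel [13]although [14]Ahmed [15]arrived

5

The displaced element is "which map" (word 2).
It functions as the direct object of "copied", so the gap sits immediately after word 5 ("copied").
Base order: Dana had copied which map before this lawyer had damaged this panel although Ahmed arrived.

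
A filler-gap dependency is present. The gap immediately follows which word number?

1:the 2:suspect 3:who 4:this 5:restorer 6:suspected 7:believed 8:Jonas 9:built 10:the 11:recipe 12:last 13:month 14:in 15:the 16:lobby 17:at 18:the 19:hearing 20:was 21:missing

6

The displaced element is "the suspect" (word 2).
It is linked across 1 clause boundary (Ø).
It functions as the subject of "believed", so the gap sits immediately after word 6 ("suspected").
Base order: This restorer suspected the suspect believed Jonas built the recipe last month in the lobby at the hearing.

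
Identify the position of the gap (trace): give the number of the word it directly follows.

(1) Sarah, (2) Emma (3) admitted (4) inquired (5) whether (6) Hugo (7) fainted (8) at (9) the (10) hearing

The displaced element is "Sarah" (word 1).
It is linked across 1 clause boundary (Ø).
It functions as the subject of "inquired", so the gap sits immediately after word 3 ("admitted").
Base order: Emma admitted that Sarah inquired whether Hugo fainted at the hearing.

3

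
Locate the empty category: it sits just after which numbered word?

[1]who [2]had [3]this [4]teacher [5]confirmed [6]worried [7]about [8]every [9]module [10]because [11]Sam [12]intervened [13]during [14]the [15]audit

The displaced element is "who" (word 1).
It is linked across 1 clause boundary (Ø).
It functions as the subject of "worried", so the gap sits immediately after word 5 ("confirmed").
Base order: This teacher had confirmed that who worried about every module because Sam intervened during the audit.

5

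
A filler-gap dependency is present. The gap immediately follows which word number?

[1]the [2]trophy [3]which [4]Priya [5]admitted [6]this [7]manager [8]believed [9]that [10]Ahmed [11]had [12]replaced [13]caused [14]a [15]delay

12

The displaced element is "the trophy" (word 2).
It is linked across 2 clause boundaries (Ø → that).
It functions as the direct object of "replaced", so the gap sits immediately after word 12 ("replaced").
Base order: Priya admitted this manager believed that Ahmed had replaced the trophy.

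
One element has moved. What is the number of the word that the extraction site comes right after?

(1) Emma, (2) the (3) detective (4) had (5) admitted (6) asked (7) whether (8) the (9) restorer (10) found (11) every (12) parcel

5

The displaced element is "Emma" (word 1).
It is linked across 1 clause boundary (Ø).
It functions as the subject of "asked", so the gap sits immediately after word 5 ("admitted").
Base order: The detective had admitted that Emma asked whether the restorer found every parcel.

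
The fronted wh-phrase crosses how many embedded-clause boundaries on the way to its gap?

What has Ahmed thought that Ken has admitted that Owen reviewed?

2

"what" is extracted from the object of "reviewed".
Boundaries crossed, outermost first: [that], [that] — 2 in total.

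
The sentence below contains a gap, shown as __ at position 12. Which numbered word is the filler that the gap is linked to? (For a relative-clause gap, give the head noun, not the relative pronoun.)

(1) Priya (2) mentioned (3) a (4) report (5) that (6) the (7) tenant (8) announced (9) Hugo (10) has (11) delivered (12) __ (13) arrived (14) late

4

The gap at 12 is the object of "delivered", inside a relative clause.
The relative pronoun is "that" (word 5); it is bound by the head noun immediately before it.
Its filler is the head noun "report", at word 4.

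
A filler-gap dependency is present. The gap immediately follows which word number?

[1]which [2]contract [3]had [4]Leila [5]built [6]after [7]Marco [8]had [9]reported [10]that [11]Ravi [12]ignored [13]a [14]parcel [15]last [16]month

5

The displaced element is "which contract" (word 2).
It functions as the direct object of "built", so the gap sits immediately after word 5 ("built").
Base order: Leila had built which contract after Marco had reported that Ravi ignored a parcel last month.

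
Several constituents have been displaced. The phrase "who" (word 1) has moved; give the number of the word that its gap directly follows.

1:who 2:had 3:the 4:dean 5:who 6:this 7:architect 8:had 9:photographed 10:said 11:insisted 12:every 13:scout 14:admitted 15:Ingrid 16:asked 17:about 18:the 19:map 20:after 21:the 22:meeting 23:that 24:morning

The displaced element is "who" (word 1).
It is linked across 1 clause boundary (Ø).
It functions as the subject of "insisted", so the gap sits immediately after word 10 ("said").
Base order: The dean who this architect had photographed had said that who insisted every scout admitted Ingrid asked about the map after the meeting that morning.

10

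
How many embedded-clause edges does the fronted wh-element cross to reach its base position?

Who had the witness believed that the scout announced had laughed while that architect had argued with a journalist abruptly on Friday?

"who" is extracted from the subject of "laughed".
Boundaries crossed, outermost first: [that], [Ø] — 2 in total.

2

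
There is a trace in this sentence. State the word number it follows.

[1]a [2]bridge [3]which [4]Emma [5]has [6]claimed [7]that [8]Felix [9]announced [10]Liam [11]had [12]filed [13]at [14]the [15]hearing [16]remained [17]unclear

The displaced element is "a bridge" (word 2).
It is linked across 2 clause boundaries (that → Ø).
It functions as the direct object of "filed", so the gap sits immediately after word 12 ("filed").
Base order: Emma has claimed that Felix announced Liam had filed a bridge at the hearing.

12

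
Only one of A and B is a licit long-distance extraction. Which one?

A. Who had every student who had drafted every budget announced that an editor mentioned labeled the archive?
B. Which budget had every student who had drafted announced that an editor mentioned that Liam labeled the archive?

In B, the wh-phrase is extracted from inside a complex-NP island (relative clause) (introduced by "who"), which blocks movement.
In A, the extraction path crosses only that-complement boundaries, which are transparent.
So A is grammatical.

A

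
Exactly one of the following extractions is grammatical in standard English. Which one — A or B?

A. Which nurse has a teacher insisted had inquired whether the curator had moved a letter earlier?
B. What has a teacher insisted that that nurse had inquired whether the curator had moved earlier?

In B, the wh-phrase is extracted from inside a wh-island (introduced by "whether"), which blocks movement.
In A, the extraction path crosses only that-complement boundaries, which are transparent.
So A is grammatical.

A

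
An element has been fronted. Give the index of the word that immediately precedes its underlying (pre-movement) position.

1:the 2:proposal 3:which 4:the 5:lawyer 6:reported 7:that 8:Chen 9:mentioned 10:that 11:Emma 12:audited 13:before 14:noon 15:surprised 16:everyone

12

The displaced element is "the proposal" (word 2).
It is linked across 2 clause boundaries (that → that).
It functions as the direct object of "audited", so the gap sits immediately after word 12 ("audited").
Base order: The lawyer reported that Chen mentioned that Emma audited the proposal before noon.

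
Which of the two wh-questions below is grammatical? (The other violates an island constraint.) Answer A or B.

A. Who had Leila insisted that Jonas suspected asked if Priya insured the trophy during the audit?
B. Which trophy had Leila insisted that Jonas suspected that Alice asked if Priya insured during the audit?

A

In B, the wh-phrase is extracted from inside a wh-island (introduced by "if"), which blocks movement.
In A, the extraction path crosses only that-complement boundaries, which are transparent.
So A is grammatical.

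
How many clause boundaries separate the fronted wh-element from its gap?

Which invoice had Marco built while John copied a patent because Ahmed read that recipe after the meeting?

0

"which invoice" originates inside the matrix clause — no clause boundary is crossed.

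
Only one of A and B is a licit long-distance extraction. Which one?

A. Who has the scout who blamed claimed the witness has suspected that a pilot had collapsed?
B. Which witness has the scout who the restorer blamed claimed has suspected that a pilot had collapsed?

B

In A, the wh-phrase is extracted from inside a complex-NP island (relative clause) (introduced by "who"), which blocks movement.
In B, the extraction path crosses only that-complement boundaries, which are transparent.
So B is grammatical.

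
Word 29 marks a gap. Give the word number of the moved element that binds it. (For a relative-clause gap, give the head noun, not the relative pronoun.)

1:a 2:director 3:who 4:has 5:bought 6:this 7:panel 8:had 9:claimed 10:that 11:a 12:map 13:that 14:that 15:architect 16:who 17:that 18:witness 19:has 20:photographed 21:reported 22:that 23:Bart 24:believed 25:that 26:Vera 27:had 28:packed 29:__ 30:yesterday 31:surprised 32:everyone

The gap at 29 is the object of "packed", inside a relative clause.
The relative pronoun is "that" (word 13); it is bound by the head noun immediately before it.
Its filler is the head noun "map", at word 12.

12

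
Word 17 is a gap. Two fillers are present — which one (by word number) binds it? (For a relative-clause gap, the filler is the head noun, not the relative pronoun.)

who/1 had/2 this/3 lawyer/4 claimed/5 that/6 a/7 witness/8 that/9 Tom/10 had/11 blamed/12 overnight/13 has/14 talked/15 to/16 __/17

1

The marked gap is the object of the preposition "to" of "talked".
Its filler is the fronted wh-phrase "who", at word 1.
(The other dependency links word 8 to a gap after word 12.)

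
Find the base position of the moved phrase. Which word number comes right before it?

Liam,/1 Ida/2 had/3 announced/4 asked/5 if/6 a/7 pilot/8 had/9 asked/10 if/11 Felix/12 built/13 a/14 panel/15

4

The displaced element is "Liam" (word 1).
It is linked across 1 clause boundary (Ø).
It functions as the subject of "asked", so the gap sits immediately after word 4 ("announced").
Base order: Ida had announced that Liam asked if a pilot had asked if Felix built a panel.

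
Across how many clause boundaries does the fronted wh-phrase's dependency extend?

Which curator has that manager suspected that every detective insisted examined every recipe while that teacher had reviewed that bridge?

2

"which curator" is extracted from the subject of "examined".
Boundaries crossed, outermost first: [that], [Ø] — 2 in total.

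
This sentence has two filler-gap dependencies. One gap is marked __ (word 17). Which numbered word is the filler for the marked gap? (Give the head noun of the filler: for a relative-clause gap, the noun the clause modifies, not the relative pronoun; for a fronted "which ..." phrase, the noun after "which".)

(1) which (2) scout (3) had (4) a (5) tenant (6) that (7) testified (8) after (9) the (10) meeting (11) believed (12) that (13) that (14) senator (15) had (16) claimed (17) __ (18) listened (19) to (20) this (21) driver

2

The marked gap is the subject of "listened".
Its filler is the fronted wh-phrase "which scout", at word 2.
(The other dependency links word 5 to a gap after word 6.)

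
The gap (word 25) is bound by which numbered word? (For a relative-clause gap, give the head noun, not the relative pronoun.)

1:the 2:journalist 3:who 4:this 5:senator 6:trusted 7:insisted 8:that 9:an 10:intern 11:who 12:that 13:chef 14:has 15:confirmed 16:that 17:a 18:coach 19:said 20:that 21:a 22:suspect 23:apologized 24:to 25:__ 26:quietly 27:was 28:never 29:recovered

10

The gap at 25 is the prepositional object of "apologized", inside a relative clause.
The relative pronoun is "who" (word 11); it is bound by the head noun immediately before it.
Its filler is the head noun "intern", at word 10.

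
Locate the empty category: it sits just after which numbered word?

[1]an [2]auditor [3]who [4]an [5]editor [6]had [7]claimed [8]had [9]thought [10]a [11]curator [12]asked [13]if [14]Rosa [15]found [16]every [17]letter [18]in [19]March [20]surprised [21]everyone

The displaced element is "an auditor" (word 2).
It is linked across 1 clause boundary (Ø).
It functions as the subject of "thought", so the gap sits immediately after word 7 ("claimed").
Base order: An editor had claimed an auditor had thought a curator asked if Rosa found every letter in March.

7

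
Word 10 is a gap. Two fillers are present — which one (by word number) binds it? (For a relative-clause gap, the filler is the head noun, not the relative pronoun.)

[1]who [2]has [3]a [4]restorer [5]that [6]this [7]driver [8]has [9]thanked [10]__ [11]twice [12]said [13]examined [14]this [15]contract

The marked gap is inside the relative clause, the direct object of "thanked".
Its filler is the head noun "restorer" (via "that"), at word 4.
(The other dependency links word 1 to a gap after word 12.)

4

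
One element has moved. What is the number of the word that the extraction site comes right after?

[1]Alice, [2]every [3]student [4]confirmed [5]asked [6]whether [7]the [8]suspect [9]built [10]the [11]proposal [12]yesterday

4

The displaced element is "Alice" (word 1).
It is linked across 1 clause boundary (Ø).
It functions as the subject of "asked", so the gap sits immediately after word 4 ("confirmed").
Base order: Every student confirmed that Alice asked whether the suspect built the proposal yesterday.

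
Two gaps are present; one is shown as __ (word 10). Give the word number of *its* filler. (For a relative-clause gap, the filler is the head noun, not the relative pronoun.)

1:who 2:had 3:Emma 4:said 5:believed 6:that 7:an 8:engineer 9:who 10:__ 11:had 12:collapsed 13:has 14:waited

8

The marked gap is inside the relative clause, the subject of "collapsed".
Its filler is the head noun "engineer" (via "who"), at word 8.
(The other dependency links word 1 to a gap after word 4.)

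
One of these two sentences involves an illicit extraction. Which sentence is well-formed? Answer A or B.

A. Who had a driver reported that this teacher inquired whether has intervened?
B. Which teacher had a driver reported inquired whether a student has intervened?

In A, the wh-phrase is extracted from inside a wh-island (introduced by "whether"), which blocks movement.
In B, the extraction path crosses only that-complement boundaries, which are transparent.
So B is grammatical.

B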